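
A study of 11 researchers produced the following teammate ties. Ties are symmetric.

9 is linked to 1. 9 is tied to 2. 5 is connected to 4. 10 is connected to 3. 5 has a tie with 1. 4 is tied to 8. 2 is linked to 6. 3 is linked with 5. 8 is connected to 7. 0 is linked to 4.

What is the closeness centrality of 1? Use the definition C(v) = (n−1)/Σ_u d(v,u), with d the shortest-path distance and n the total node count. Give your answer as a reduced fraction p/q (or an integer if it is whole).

Distances from 1: 0:3, 2:2, 3:2, 4:2, 5:1, 6:3, 7:4, 8:3, 9:1, 10:3. Sum = 24.
n = 11, so closeness = 10/24 = 5/12.

5/12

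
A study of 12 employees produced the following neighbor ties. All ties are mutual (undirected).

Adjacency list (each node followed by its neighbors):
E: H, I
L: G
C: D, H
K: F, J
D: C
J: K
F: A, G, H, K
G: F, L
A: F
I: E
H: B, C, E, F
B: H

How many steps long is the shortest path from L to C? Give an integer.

One shortest route is L – G – F – H – C, which uses 4 edges, and at distance 3 from L we only reach {A, H, K}, which does not include C. So d(L,C) = 4.

4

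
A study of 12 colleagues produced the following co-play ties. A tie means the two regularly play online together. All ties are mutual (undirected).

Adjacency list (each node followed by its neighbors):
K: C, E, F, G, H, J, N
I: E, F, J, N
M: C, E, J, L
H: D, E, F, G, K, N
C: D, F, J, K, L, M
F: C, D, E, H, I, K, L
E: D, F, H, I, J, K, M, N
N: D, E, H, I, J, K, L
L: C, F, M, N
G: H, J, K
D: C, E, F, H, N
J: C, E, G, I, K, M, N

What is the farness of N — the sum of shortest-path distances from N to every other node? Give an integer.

Distances from N: C:2, D:1, E:1, F:2, G:2, H:1, I:1, J:1, K:1, L:1, M:2.
Sum = 2 + 1 + 1 + 2 + 2 + 1 + 1 + 1 + 1 + 1 + 2 = 15.

15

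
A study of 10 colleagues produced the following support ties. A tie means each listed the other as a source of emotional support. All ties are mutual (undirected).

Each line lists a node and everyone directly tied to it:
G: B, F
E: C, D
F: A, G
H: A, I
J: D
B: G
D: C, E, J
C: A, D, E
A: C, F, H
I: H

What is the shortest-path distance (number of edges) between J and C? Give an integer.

One shortest route is J – D – C, which uses 2 edges, and J and C are not directly tied, so nothing shorter exists. So d(J,C) = 2.

2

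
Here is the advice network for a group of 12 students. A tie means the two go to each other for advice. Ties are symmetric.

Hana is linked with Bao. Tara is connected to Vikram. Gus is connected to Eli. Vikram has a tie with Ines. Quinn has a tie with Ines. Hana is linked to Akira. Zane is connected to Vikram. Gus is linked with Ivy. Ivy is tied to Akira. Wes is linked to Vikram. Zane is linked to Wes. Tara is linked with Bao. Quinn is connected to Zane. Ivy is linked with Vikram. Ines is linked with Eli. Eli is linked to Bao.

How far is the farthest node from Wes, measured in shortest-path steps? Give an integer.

Distances from Wes: Akira:3, Bao:3, Eli:3, Gus:3, Hana:4, Ines:2, Ivy:2, Quinn:2, Tara:2, Vikram:1, Zane:1.
The largest is 4 (to Hana), so the eccentricity of Wes is 4.

4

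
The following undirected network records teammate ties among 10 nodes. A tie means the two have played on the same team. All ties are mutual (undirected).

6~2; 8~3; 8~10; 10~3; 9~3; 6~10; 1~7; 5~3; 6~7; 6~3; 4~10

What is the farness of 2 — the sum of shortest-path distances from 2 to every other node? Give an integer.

22

Distances from 2: 1:3, 3:2, 4:3, 5:3, 6:1, 7:2, 8:3, 9:3, 10:2.
Sum = 3 + 2 + 3 + 3 + 1 + 2 + 3 + 3 + 2 = 22.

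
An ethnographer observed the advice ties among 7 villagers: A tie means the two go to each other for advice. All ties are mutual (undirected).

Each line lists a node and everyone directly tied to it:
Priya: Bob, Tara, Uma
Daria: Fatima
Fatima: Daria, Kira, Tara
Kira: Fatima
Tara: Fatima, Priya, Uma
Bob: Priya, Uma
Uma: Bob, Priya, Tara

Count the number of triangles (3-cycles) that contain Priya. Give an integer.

2

Priya's neighbors: Bob, Tara, and Uma.
Neighbor pairs that are themselves tied: Priya–Bob–Uma; Priya–Tara–Uma. Each forms one triangle with Priya, for 2 in total.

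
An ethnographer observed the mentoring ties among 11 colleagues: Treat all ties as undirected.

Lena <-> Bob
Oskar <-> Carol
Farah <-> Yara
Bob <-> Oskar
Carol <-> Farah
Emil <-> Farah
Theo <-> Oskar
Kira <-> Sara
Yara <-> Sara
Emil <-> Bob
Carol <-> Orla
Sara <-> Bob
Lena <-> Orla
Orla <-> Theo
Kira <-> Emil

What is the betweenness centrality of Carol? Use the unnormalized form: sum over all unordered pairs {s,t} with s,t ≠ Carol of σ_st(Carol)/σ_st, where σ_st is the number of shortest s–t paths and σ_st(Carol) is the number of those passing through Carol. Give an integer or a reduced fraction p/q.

Pairs whose geodesics pass through Carol — Emil–Orla: 1/2; Farah–Lena: 1/2; Farah–Oskar: 1; Farah–Theo: 2/2; Farah–Orla: 1; Kira–Orla: 1/3; Oskar–Yara: 1/2; Oskar–Orla: 1/2; Theo–Yara: 2/3; Yara–Orla: 1.
All other pairs contribute 0.
Summing the contributions gives betweenness(Carol) = 7.

7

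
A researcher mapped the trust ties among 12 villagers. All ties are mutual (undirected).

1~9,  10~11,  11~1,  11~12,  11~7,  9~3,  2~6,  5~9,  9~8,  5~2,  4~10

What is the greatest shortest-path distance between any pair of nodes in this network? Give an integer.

7

Eccentricity of each node (its greatest distance to any other): 1:4, 2:6, 3:5, 4:7, 5:5, 6:7, 7:6, 8:5, 9:4, 10:6, 11:5, 12:6.
The maximum eccentricity is 7, realized for instance by the pair 4–6 via 4 – 10 – 11 – 1 – 9 – 5 – 2 – 6. So the diameter is 7.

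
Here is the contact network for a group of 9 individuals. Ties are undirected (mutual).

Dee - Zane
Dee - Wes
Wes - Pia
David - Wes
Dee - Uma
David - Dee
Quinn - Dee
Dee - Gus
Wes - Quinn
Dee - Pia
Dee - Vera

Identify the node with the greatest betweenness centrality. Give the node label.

Unnormalized betweenness of each node: David:0, Dee:47/2, Gus:0, Pia:0, Quinn:0, Uma:0, Vera:0, Wes:3/2, Zane:0.
Dee has the largest value, 47/2, making it the main broker — the node through which the most shortest paths run.

Dee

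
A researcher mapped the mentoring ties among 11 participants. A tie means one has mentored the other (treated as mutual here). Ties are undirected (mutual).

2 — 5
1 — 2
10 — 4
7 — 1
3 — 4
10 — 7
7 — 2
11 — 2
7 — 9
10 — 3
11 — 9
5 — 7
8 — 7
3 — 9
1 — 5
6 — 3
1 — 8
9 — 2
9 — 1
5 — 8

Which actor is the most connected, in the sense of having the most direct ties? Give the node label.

Degrees — 1:5, 2:5, 3:4, 4:2, 5:4, 6:1, 7:6, 8:3, 9:5, 10:3, 11:2.
The maximum is 6, attained only by 7.

7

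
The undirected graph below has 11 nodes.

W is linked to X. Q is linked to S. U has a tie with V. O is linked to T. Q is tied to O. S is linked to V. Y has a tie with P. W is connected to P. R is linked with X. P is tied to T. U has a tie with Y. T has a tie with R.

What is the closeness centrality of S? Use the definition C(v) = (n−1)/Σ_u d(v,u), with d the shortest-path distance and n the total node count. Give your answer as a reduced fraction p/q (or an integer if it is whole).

Distances from S: O:2, P:4, Q:1, R:4, T:3, U:2, V:1, W:5, X:5, Y:3. Sum = 30.
n = 11, so closeness = 10/30 = 1/3.

1/3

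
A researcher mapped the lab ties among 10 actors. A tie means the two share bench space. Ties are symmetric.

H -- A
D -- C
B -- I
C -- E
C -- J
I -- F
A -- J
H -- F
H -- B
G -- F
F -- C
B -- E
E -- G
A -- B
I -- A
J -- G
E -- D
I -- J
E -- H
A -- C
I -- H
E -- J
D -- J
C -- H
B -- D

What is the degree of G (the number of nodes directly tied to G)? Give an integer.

3

G is directly tied to E, F, and J. That is 3 neighbors, so the degree of G is 3.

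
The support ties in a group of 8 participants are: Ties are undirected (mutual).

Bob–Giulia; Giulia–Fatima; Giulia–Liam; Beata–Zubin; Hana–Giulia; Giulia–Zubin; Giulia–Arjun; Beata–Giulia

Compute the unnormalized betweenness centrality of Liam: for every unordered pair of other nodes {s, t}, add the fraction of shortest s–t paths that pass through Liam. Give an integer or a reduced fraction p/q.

No shortest path between any pair of other nodes passes through Liam.
Summing the contributions gives betweenness(Liam) = 0.

0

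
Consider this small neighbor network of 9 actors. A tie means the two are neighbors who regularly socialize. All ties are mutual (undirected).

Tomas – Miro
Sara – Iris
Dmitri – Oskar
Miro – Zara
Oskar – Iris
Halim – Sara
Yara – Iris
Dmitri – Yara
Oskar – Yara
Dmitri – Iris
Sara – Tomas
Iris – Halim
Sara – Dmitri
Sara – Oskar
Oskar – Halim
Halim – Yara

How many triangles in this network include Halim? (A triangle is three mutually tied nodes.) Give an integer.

5

Halim's neighbors: Iris, Oskar, Sara, and Yara.
Neighbor pairs that are themselves tied: Halim–Iris–Oskar; Halim–Iris–Sara; Halim–Iris–Yara; Halim–Oskar–Sara; Halim–Oskar–Yara. Each forms one triangle with Halim, for 5 in total.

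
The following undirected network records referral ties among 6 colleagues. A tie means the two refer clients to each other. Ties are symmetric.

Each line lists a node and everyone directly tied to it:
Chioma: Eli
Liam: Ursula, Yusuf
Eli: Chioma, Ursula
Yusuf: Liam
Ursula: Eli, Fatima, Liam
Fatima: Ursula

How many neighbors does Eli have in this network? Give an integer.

Eli is directly tied to Chioma and Ursula. That is 2 neighbors, so the degree of Eli is 2.

2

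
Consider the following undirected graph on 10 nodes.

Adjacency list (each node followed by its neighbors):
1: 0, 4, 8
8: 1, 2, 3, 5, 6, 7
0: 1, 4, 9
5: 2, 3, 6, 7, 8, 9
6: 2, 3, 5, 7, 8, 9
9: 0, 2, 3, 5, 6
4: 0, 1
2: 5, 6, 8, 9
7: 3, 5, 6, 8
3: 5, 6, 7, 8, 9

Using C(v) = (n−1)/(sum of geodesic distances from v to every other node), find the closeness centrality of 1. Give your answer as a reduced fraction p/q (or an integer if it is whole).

3/5

Distances from 1: 0:1, 2:2, 3:2, 4:1, 5:2, 6:2, 7:2, 8:1, 9:2. Sum = 15.
n = 10, so closeness = 9/15 = 3/5.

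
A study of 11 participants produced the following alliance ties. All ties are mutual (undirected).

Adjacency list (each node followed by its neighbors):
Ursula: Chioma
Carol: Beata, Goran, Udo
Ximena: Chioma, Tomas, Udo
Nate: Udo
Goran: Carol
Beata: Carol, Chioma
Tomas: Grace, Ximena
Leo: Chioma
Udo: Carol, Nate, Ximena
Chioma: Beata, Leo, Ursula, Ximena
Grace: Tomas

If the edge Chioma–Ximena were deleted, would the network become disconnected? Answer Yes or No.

Even without that edge, Chioma still reaches Ximena via Chioma – Beata – Carol – Udo – Ximena, so the network stays connected. Not a bridge.

No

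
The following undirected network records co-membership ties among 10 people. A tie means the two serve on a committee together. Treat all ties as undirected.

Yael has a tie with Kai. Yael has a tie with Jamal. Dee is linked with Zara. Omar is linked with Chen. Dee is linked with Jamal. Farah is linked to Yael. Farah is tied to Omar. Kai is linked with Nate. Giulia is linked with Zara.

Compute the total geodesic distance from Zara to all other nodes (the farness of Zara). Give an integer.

31

Distances from Zara: Chen:6, Dee:1, Farah:4, Giulia:1, Jamal:2, Kai:4, Nate:5, Omar:5, Yael:3.
Sum = 6 + 1 + 4 + 1 + 2 + 4 + 5 + 5 + 3 = 31.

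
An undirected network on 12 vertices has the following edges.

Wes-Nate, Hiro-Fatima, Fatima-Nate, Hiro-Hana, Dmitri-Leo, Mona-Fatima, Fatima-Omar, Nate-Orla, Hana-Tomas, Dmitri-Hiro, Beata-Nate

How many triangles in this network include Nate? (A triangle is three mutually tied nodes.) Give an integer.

0

Nate's neighbors are Beata, Fatima, Orla, and Wes, but none of them are tied to each other, so no triangle contains Nate.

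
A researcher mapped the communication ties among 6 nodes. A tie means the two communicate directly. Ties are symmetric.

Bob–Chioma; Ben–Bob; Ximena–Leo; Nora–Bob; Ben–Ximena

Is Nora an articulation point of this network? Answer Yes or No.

Even without Nora, every remaining node can still reach every other (the residual graph is connected), so Nora is not a cut vertex.

No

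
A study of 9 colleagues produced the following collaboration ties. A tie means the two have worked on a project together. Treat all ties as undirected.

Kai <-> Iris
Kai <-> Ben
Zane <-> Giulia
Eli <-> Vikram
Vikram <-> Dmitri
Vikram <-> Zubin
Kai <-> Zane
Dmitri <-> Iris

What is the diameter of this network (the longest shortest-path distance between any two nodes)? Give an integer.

Eccentricity of each node (its greatest distance to any other): Ben:5, Dmitri:4, Eli:6, Giulia:6, Iris:3, Kai:4, Vikram:5, Zane:5, Zubin:6.
The maximum eccentricity is 6, realized for instance by the pair Zubin–Giulia via Zubin – Vikram – Dmitri – Iris – Kai – Zane – Giulia. So the diameter is 6.

6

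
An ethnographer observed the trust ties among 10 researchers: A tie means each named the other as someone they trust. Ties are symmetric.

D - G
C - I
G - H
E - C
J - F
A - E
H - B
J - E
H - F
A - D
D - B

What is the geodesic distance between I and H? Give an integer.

5

One shortest route is I – C – E – J – F – H, which uses 5 edges, and at distance 4 from I we only reach {D, F}, which does not include H. So d(I,H) = 5.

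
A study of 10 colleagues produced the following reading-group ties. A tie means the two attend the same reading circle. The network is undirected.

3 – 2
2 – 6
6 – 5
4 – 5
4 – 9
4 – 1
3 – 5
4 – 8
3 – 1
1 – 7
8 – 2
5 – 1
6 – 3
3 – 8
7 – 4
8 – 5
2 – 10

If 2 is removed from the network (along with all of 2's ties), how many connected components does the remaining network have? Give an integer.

Without 2, the remaining ties split the others into: {1, 3, 4, 5, 6, 7, 8, 9}; {10}.
That's 2 separate components.

2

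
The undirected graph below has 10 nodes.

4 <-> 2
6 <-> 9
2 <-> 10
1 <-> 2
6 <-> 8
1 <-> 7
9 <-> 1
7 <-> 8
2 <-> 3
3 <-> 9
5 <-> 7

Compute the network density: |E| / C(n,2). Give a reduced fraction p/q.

11/45

There are 11 edges and 10 nodes, so the maximum possible is C(10,2) = 45.
Density = 11/45.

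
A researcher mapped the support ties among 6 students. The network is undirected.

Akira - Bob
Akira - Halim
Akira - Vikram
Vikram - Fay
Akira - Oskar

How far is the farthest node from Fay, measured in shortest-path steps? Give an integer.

Distances from Fay: Akira:2, Bob:3, Halim:3, Oskar:3, Vikram:1.
The largest is 3 (to Oskar, Bob, and Halim), so the eccentricity of Fay is 3.

3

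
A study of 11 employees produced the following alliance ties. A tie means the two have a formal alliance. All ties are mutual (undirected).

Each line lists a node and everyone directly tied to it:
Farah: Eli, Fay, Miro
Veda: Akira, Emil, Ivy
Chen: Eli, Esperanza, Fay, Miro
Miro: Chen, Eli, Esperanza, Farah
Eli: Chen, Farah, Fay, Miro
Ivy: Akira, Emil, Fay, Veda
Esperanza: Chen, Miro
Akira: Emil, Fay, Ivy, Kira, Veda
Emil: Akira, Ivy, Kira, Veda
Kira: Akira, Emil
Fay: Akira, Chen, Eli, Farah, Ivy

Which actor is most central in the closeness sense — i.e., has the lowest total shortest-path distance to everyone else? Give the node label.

Fay

Farness (sum of distances to all others) for each node — Akira:17, Chen:19, Eli:19, Emil:23, Esperanza:26, Farah:20, Fay:15, Ivy:18, Kira:25, Miro:24, Veda:24.
The smallest farness is 15, for Fay, so Fay has the highest closeness.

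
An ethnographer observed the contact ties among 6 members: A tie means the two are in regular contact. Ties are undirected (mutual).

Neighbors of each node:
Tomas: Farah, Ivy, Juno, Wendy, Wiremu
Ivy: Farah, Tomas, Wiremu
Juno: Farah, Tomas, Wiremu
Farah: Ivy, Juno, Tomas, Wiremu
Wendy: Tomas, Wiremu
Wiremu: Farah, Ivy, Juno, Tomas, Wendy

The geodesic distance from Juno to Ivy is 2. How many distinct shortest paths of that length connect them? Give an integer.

The shortest distance is 2. The length-2 paths are: Juno–Tomas–Ivy; Juno–Farah–Ivy; Juno–Wiremu–Ivy.
That gives 3 distinct shortest paths.

3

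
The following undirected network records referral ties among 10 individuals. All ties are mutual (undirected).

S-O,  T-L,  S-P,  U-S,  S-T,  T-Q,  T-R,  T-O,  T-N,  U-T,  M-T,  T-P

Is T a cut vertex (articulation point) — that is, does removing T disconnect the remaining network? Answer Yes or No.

Removing T leaves {N} with no path to {O, P, S, and U}, so the network splits into 6 components. T is a cut vertex.

Yes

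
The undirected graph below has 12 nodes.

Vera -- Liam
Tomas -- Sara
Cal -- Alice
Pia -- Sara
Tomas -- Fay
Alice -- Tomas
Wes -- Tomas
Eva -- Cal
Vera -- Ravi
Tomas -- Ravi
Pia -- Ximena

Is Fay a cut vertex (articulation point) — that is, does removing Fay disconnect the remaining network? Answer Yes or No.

Even without Fay, every remaining node can still reach every other (the residual graph is connected), so Fay is not a cut vertex.

No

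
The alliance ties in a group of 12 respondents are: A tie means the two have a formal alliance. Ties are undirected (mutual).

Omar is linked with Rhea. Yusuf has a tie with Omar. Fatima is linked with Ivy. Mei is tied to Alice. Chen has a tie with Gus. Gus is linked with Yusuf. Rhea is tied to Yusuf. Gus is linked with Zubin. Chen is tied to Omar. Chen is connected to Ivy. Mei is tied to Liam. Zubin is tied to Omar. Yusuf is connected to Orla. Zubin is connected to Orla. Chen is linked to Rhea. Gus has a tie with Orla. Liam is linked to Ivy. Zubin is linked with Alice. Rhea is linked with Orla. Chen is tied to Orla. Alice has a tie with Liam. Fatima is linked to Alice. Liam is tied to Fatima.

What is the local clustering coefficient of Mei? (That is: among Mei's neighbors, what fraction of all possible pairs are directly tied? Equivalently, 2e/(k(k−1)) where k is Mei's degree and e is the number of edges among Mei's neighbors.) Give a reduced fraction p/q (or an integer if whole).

1

Mei's neighbors: Alice and Liam (k = 2).
Possible neighbor pairs: C(2,2) = 1. Edges among them: Alice–Liam → e = 1.
Clustering(Mei) = 1/1.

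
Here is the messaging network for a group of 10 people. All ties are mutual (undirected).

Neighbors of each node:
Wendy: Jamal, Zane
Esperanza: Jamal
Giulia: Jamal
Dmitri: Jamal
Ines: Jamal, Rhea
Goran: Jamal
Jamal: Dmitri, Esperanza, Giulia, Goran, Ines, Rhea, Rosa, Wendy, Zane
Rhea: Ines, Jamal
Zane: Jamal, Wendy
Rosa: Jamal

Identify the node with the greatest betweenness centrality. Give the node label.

Jamal

Unnormalized betweenness of each node: Dmitri:0, Esperanza:0, Giulia:0, Goran:0, Ines:0, Jamal:34, Rhea:0, Rosa:0, Wendy:0, Zane:0.
Jamal has the largest value, 34, making it the main broker — the node through which the most shortest paths run.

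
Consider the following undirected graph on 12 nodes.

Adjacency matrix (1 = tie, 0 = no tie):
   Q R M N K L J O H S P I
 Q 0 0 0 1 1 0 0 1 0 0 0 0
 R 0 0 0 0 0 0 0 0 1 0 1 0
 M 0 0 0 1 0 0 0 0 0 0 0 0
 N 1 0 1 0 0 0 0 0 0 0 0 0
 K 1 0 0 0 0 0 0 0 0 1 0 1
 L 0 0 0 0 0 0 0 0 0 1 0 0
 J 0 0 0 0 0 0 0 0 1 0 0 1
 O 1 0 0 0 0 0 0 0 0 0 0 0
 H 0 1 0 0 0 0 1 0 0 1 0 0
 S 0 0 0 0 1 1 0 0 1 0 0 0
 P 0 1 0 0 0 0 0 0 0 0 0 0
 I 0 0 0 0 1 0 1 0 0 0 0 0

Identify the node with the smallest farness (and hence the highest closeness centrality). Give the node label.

K

Farness (sum of distances to all others) for each node — H:27, I:28, J:30, K:23, L:34, M:45, N:35, O:37, P:45, Q:27, R:35, S:24.
The smallest farness is 23, for K, so K has the highest closeness.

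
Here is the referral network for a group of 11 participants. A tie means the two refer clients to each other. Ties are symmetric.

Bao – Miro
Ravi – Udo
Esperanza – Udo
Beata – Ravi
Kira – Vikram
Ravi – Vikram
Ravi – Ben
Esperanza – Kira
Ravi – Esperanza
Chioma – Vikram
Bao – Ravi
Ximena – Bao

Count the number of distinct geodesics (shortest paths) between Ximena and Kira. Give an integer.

2

The shortest distance is 4. The length-4 paths are: Ximena–Bao–Ravi–Vikram–Kira; Ximena–Bao–Ravi–Esperanza–Kira.
That gives 2 distinct shortest paths.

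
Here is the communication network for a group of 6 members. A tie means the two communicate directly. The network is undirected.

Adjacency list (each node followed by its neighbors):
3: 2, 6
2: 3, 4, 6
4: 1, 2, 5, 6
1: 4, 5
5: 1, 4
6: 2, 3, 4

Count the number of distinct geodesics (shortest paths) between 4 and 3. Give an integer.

The shortest distance is 2. The length-2 paths are: 4–6–3; 4–2–3.
That gives 2 distinct shortest paths.

2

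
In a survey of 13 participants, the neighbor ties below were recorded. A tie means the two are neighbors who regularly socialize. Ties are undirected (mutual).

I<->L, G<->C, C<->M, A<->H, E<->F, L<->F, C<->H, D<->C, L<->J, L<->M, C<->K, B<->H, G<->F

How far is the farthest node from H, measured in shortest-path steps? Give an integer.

Distances from H: A:1, B:1, C:1, D:2, E:4, F:3, G:2, I:4, J:4, K:2, L:3, M:2.
The largest is 4 (to J, I, and E), so the eccentricity of H is 4.

4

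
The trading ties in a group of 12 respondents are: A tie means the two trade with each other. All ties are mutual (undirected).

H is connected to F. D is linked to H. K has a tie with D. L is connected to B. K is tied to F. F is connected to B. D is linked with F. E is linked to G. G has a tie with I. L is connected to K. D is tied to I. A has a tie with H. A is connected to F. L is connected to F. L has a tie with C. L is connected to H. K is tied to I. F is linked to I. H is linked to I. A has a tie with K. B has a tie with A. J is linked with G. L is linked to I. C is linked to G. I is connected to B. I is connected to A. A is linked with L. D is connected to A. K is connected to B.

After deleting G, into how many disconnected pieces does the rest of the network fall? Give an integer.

3

Without G, the remaining ties split the others into: {A, B, C, D, F, H, I, K, L}; {E}; {J}.
That's 3 separate components.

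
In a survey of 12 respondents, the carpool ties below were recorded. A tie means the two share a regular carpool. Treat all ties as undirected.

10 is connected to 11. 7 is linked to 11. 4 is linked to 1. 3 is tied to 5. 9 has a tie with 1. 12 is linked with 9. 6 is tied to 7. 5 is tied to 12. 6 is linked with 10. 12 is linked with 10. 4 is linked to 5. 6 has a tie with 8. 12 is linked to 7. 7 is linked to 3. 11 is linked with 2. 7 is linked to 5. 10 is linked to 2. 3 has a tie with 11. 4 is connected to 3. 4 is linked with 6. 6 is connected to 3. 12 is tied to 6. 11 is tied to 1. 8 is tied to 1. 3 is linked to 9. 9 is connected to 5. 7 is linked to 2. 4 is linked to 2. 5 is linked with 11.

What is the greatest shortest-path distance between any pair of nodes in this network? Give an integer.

Eccentricity of each node (its greatest distance to any other): 1:2, 2:3, 3:2, 4:2, 5:3, 6:2, 7:2, 8:3, 9:3, 10:2, 11:2, 12:2.
The maximum eccentricity is 3, realized for instance by the pair 5–8 via 5 – 11 – 1 – 8. So the diameter is 3.

3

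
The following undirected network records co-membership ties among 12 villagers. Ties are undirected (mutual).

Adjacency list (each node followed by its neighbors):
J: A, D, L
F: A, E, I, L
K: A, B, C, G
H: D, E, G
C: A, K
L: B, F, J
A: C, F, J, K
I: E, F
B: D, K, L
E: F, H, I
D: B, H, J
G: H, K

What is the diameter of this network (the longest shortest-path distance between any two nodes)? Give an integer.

3

Eccentricity of each node (its greatest distance to any other): A:3, B:3, C:3, D:3, E:3, F:3, G:3, H:3, I:3, J:3, K:3, L:3.
The maximum eccentricity is 3, realized for instance by the pair I–G via I – E – H – G. So the diameter is 3.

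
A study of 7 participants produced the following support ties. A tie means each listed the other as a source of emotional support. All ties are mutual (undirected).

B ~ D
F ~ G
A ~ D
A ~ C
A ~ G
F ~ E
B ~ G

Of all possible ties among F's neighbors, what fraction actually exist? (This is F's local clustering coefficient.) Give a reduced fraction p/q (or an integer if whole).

0

F's neighbors: E and G (k = 2).
Possible neighbor pairs: C(2,2) = 1. Edges among them: none → e = 0.
Clustering(F) = 0/1.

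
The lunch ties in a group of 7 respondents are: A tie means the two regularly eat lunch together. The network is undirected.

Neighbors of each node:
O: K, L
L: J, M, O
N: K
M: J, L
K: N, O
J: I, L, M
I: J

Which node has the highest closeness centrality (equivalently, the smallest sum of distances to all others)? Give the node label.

Farness (sum of distances to all others) for each node — I:17, J:12, K:14, L:10, M:13, N:19, O:11.
The smallest farness is 10, for L, so L has the highest closeness.

L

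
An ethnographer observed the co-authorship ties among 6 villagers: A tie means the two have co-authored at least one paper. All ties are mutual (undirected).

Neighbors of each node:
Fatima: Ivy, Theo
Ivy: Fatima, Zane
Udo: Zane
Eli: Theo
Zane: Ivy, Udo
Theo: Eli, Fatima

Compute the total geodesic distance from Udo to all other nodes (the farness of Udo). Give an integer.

15

Distances from Udo: Eli:5, Fatima:3, Ivy:2, Theo:4, Zane:1.
Sum = 5 + 3 + 2 + 4 + 1 = 15.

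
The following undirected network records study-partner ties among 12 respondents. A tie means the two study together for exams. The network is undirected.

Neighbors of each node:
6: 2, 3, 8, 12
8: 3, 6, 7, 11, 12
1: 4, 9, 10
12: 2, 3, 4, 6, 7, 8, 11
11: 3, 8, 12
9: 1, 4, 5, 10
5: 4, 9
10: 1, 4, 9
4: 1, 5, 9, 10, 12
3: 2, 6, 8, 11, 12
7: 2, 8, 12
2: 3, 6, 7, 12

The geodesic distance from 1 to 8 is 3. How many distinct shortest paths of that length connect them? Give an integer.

1

The shortest distance is 3, and the only length-3 path is 1–4–12–8. So there is exactly 1 shortest path.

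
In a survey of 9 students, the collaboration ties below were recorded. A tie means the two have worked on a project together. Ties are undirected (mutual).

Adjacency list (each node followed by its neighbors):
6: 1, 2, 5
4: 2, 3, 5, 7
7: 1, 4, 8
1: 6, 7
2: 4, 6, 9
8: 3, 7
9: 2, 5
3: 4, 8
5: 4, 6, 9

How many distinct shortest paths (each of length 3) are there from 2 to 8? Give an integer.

The shortest distance is 3. The length-3 paths are: 2–4–3–8; 2–4–7–8.
That gives 2 distinct shortest paths.

2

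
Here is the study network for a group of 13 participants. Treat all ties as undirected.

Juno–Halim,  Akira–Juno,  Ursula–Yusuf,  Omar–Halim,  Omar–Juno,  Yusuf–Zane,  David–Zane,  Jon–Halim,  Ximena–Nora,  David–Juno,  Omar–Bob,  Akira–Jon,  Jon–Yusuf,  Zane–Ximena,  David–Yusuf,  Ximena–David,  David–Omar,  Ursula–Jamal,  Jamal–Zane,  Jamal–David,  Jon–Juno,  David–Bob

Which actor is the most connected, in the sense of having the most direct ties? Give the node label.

David

Degrees — Akira:2, Bob:2, David:7, Halim:3, Jamal:3, Jon:4, Juno:5, Nora:1, Omar:4, Ursula:2, Ximena:3, Yusuf:4, Zane:4.
The maximum is 7, attained only by David.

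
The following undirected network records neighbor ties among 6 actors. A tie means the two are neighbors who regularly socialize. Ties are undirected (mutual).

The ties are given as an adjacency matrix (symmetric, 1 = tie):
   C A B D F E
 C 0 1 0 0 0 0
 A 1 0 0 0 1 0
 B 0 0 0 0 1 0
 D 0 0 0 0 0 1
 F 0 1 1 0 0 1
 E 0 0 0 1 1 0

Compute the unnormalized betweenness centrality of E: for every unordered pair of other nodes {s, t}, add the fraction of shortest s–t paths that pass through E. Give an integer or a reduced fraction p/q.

4

Pairs whose geodesics pass through E — C–D: 1; A–D: 1; B–D: 1; D–F: 1.
All other pairs contribute 0.
Summing the contributions gives betweenness(E) = 4.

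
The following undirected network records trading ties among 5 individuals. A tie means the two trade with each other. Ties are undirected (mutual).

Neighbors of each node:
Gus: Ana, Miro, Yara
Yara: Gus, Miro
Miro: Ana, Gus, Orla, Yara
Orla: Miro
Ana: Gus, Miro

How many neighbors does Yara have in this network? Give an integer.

2

Yara is directly tied to Gus and Miro. That is 2 neighbors, so the degree of Yara is 2.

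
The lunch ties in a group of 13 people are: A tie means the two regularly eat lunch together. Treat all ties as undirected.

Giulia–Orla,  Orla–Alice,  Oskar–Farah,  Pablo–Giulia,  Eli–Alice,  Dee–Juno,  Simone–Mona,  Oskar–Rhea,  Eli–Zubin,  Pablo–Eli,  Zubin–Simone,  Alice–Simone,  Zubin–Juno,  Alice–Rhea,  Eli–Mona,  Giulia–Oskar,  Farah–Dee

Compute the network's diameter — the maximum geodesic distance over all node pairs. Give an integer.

5

Eccentricity of each node (its greatest distance to any other): Alice:4, Dee:4, Eli:4, Farah:5, Giulia:4, Juno:4, Mona:5, Orla:4, Oskar:4, Pablo:4, Rhea:4, Simone:4, Zubin:4.
The maximum eccentricity is 5, realized for instance by the pair Farah–Mona via Farah – Oskar – Rhea – Alice – Simone – Mona. So the diameter is 5.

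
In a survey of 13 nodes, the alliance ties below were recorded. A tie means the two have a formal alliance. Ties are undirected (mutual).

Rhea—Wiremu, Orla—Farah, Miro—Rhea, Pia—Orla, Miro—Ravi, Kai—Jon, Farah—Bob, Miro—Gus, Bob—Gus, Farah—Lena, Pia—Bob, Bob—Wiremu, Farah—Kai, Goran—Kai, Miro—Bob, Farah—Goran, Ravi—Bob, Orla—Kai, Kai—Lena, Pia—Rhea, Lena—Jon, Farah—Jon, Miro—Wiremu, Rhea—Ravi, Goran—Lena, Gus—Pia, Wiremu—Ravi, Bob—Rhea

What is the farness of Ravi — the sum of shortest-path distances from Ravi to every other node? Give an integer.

Distances from Ravi: Bob:1, Farah:2, Goran:3, Gus:2, Jon:3, Kai:3, Lena:3, Miro:1, Orla:3, Pia:2, Rhea:1, Wiremu:1.
Sum = 1 + 2 + 3 + 2 + 3 + 3 + 3 + 1 + 3 + 2 + 1 + 1 = 25.

25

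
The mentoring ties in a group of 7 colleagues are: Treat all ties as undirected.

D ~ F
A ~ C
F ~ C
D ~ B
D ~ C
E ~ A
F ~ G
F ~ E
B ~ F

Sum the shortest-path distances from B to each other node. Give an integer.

Distances from B: A:3, C:2, D:1, E:2, F:1, G:2.
Sum = 3 + 2 + 1 + 2 + 1 + 2 = 11.

11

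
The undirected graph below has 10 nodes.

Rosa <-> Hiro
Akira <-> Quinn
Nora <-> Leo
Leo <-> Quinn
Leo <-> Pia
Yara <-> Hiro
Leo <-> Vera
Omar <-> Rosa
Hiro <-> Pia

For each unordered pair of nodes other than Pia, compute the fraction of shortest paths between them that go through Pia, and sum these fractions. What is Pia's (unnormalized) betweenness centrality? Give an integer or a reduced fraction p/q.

Pairs whose geodesics pass through Pia — Akira–Hiro: 1; Akira–Omar: 1; Akira–Yara: 1; Akira–Rosa: 1; Hiro–Quinn: 1; Hiro–Leo: 1; Hiro–Nora: 1; Hiro–Vera: 1; Quinn–Omar: 1; Quinn–Yara: 1; Quinn–Rosa: 1; Omar–Leo: 1; Omar–Nora: 1; Omar–Vera: 1 … (+6 more pairs).
All other pairs contribute 0.
Summing the contributions gives betweenness(Pia) = 20.

20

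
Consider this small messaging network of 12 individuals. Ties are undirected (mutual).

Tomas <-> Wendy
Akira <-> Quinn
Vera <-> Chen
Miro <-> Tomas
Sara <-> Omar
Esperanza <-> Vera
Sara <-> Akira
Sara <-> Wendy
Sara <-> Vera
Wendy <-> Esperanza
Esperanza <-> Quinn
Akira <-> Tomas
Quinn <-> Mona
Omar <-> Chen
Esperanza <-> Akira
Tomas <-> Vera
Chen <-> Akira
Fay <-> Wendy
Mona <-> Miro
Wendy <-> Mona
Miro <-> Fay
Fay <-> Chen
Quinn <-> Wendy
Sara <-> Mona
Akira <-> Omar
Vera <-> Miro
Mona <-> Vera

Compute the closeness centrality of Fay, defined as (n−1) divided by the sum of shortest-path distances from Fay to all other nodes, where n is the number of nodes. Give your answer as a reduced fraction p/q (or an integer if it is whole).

11/19

Distances from Fay: Akira:2, Chen:1, Esperanza:2, Miro:1, Mona:2, Omar:2, Quinn:2, Sara:2, Tomas:2, Vera:2, Wendy:1. Sum = 19.
n = 12, so closeness = 11/19.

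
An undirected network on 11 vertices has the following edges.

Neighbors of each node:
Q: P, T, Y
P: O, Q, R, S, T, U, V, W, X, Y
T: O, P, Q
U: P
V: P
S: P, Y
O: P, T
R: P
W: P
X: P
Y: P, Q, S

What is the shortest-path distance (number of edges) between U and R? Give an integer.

One shortest route is U – P – R, which uses 2 edges, and U and R are not directly tied, so nothing shorter exists. So d(U,R) = 2.

2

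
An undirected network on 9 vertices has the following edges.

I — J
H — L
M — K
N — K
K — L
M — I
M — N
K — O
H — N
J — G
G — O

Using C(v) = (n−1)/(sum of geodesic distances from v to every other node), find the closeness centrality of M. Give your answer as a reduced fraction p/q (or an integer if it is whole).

Distances from M: G:3, H:2, I:1, J:2, K:1, L:2, N:1, O:2. Sum = 14.
n = 9, so closeness = 8/14 = 4/7.

4/7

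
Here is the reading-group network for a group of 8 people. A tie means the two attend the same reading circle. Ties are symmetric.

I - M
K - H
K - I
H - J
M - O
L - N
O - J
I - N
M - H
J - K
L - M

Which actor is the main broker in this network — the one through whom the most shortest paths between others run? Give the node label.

Unnormalized betweenness of each node: H:11/6, I:29/6, J:3/2, K:17/6, L:4/3, M:47/6, N:5/6, O:1.
M has the largest value, 47/6, making it the main broker — the node through which the most shortest paths run.

M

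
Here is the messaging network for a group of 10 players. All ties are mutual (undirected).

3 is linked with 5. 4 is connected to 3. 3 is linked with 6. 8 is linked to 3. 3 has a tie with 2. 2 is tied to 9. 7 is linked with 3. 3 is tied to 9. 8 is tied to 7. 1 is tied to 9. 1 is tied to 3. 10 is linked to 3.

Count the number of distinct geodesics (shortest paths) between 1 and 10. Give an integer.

The shortest distance is 2, and the only length-2 path is 1–3–10. So there is exactly 1 shortest path.

1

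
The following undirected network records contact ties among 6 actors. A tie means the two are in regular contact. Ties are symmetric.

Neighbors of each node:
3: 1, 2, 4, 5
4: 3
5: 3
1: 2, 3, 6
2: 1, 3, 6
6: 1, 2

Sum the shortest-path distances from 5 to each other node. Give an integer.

Distances from 5: 1:2, 2:2, 3:1, 4:2, 6:3.
Sum = 2 + 2 + 1 + 2 + 3 = 10.

10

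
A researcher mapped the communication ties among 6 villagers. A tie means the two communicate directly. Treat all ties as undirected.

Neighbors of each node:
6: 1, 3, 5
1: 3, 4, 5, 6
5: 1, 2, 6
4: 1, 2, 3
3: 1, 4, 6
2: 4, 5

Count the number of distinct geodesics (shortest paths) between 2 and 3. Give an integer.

The shortest distance is 2, and the only length-2 path is 2–4–3. So there is exactly 1 shortest path.

1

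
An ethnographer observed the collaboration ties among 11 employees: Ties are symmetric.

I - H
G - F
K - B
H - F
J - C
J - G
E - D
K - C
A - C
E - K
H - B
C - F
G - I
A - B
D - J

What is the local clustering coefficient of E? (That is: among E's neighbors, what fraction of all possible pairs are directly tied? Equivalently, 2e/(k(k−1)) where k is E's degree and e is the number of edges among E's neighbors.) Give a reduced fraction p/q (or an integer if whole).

E's neighbors: D and K (k = 2).
Possible neighbor pairs: C(2,2) = 1. Edges among them: none → e = 0.
Clustering(E) = 0/1.

0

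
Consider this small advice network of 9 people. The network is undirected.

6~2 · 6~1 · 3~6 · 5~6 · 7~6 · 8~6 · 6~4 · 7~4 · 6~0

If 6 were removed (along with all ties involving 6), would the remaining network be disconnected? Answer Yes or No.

Removing 6 leaves {5} with no path to {3}, so the network splits into 7 components. 6 is a cut vertex.

Yes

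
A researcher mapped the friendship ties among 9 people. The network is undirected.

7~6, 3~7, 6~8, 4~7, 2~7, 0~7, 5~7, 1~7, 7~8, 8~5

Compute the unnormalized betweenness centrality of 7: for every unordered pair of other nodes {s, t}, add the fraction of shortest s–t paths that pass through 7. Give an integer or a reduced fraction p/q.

Pairs whose geodesics pass through 7 — 3–1: 1; 3–8: 1; 3–2: 1; 3–0: 1; 3–4: 1; 3–5: 1; 3–6: 1; 1–8: 1; 1–2: 1; 1–0: 1; 1–4: 1; 1–5: 1; 1–6: 1; 8–2: 1 … (+12 more pairs).
All other pairs contribute 0.
Summing the contributions gives betweenness(7) = 51/2.

51/2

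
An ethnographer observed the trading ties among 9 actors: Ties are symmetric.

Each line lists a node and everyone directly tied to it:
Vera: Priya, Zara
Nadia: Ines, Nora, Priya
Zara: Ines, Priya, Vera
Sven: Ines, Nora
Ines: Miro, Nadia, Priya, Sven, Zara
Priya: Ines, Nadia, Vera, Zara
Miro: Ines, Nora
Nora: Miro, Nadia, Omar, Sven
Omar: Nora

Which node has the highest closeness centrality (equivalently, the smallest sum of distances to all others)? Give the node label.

Farness (sum of distances to all others) for each node — Ines:12, Miro:15, Nadia:13, Nora:14, Omar:21, Priya:13, Sven:15, Vera:19, Zara:16.
The smallest farness is 12, for Ines, so Ines has the highest closeness.

Ines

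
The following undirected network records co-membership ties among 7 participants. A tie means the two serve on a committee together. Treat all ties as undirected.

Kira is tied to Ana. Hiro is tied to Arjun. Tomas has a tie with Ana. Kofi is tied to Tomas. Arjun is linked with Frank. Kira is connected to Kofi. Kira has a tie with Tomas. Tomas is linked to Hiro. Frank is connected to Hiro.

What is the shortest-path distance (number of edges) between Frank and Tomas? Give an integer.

One shortest route is Frank – Hiro – Tomas, which uses 2 edges, and Frank and Tomas are not directly tied, so nothing shorter exists. So d(Frank,Tomas) = 2.

2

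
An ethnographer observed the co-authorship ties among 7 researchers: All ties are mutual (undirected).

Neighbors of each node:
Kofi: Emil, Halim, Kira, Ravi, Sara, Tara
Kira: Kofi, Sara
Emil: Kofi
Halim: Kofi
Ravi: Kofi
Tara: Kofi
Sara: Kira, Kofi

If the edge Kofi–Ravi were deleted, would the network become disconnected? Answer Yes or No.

Yes

Without the Kofi–Ravi edge there is no alternate route between Kofi and Ravi, so the network disconnects. It is a bridge.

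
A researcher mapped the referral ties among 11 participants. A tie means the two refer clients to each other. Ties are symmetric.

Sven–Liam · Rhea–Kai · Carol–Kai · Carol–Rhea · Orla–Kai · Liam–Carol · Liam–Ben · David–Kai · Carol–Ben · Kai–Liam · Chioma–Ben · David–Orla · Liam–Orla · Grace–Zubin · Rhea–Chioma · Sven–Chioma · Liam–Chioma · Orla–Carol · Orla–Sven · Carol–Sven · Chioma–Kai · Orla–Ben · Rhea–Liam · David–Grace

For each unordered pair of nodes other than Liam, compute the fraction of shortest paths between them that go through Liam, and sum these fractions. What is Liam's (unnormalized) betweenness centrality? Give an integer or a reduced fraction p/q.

Pairs whose geodesics pass through Liam — Sven–Kai: 1/4; Sven–Ben: 1/4; Sven–Rhea: 1/3; Kai–Ben: 1/4; Orla–Rhea: 1/3; Orla–Chioma: 1/4; Carol–Chioma: 1/5; Ben–Rhea: 1/3.
All other pairs contribute 0.
Summing the contributions gives betweenness(Liam) = 11/5.

11/5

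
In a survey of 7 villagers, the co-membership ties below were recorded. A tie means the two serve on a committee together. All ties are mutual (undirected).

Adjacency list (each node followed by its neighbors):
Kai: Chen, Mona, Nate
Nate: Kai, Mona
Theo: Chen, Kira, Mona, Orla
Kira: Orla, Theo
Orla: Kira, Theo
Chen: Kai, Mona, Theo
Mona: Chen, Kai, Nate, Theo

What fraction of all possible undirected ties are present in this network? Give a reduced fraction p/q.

There are 10 edges and 7 nodes, so the maximum possible is C(7,2) = 21.
Density = 10/21.

10/21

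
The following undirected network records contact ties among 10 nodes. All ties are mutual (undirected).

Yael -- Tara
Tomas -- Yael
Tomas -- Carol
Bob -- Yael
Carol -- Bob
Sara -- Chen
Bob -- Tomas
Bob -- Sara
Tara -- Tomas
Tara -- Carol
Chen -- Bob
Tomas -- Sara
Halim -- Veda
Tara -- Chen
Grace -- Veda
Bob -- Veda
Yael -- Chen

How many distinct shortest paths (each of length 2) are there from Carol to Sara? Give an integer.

2

The shortest distance is 2. The length-2 paths are: Carol–Tomas–Sara; Carol–Bob–Sara.
That gives 2 distinct shortest paths.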